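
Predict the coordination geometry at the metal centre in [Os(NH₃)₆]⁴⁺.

Ammonia is neutral; balancing the +4 overall charge requires Os(IV).
Os sits in group 8, so the d-electron count is 8 − 4 = 4.
With 6 monodentate ligands the coordination number is 6.
Six donors around a single metal centre give an octahedral coordination sphere.

octahedral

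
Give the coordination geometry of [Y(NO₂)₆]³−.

Ligand charges: each nitro (N-bound nitrite) is −1. With an overall charge of −3 the yttrium centre must be in the +3 oxidation state.
Yttrium is a group-3 element; Y(III) is therefore d⁰.
Coordination number: 6.
Six donors around a single metal centre give an octahedral coordination sphere.

octahedral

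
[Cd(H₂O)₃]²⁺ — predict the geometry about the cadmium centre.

Summing ligand charges against the +2 overall charge gives an oxidation state of +2 for cadmium.
Cd sits in group 12, so the d-electron count is 12 − 2 = 10.
With 3 monodentate ligands the coordination number is 3.
Three ligands around a d¹⁰ centre minimise repulsion in a trigonal-planar arrangement.

trigonal planar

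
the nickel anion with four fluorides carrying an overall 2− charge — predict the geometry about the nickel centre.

tetrahedral

Each fluoride is −1; balancing the −2 overall charge requires Ni(II).
Group 10 minus oxidation state 2 gives a d⁸ configuration.
Coordination number: 4.
Fluoride is a weak-field ligand.
With weak-field ligands the CFSE gain from square planar is small, so a 3d d⁸ ion takes the sterically preferred tetrahedral geometry.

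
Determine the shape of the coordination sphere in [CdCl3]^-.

Each chloride is −1; balancing the −1 overall charge requires Cd(II).
Group 12 minus oxidation state 2 gives a d¹⁰ configuration.
Coordination number: 3.
Three ligands around a d¹⁰ centre minimise repulsion in a trigonal-planar arrangement.

trigonal planar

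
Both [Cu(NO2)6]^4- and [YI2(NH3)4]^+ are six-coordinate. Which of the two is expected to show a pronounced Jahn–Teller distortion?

[Cu(NO2)6]^4-: Summing ligand charges against the −4 overall charge gives an oxidation state of +2 for copper. Group 11 minus oxidation state 2 gives a d⁹ configuration. The t₂g⁶e_g³ configuration has an unevenly filled e_g set; the Jahn–Teller theorem predicts a tetragonal distortion (typically axial elongation) to lift the degeneracy.
[YI2(NH3)4]^+: Each iodide is −1; ammonia is neutral; balancing the +1 overall charge requires Y(III). Group 3 minus oxidation state 3 gives a d⁰ configuration. The d⁰ configuration leaves the e_g set evenly filled (or empty) — no strong Jahn–Teller driving force.

[Cu(NO2)6]^4-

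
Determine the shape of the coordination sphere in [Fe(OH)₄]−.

Summing ligand charges against the −1 overall charge gives an oxidation state of +3 for iron.
Fe sits in group 8, so the d-electron count is 8 − 3 = 5.
Coordination number: 4.
Hydroxide is a weak-field ligand.
A high-spin d⁵ ion has zero CFSE in either geometry, so four ligands adopt the sterically favoured tetrahedral geometry.

tetrahedral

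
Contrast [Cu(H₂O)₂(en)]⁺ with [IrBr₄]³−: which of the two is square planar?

For [Cu(H₂O)₂(en)]⁺: Water is neutral; ethylenediamine is neutral; balancing the +1 overall charge requires Cu(I). Group 11 minus oxidation state 1 gives a d¹⁰ configuration. A d¹⁰ ion has no crystal-field stabilisation preference between square planar and tetrahedral, so four ligands adopt the sterically favoured tetrahedral geometry. → tetrahedral.
For [IrBr₄]³−: Ligand charges: each bromide is −1. With an overall charge of −3 the iridium centre must be in the +1 oxidation state. Ir sits in group 9, so the d-electron count is 9 − 1 = 8. A 5d d⁸ ion has a large crystal-field splitting; square planar leaves the high-energy d_{x²−y²} orbital empty and maximises CFSE. → square planar.

[IrBr₄]³−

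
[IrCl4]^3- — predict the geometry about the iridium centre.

Ligand charges: each chloride is −1. With an overall charge of −3 the iridium centre must be in the +1 oxidation state.
Ir sits in group 9, so the d-electron count is 9 − 1 = 8.
Coordination number: 4.
A 5d d⁸ ion has a large crystal-field splitting; square planar leaves the high-energy d_{x²−y²} orbital empty and maximises CFSE.

square planar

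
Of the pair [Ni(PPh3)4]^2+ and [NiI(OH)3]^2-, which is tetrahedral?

For [Ni(PPh3)4]^2+: Summing ligand charges against the +2 overall charge gives an oxidation state of +2 for nickel. Ni sits in group 10, so the d-electron count is 10 − 2 = 8. Triphenylphosphine is a strong-field ligand (high in the spectrochemical series). A 3d d⁸ ion with strong-field ligands gains enough CFSE to favour square planar over tetrahedral. → square planar.
For [NiI(OH)3]^2-: Ligand charges: each iodide is −1; each hydroxide is −1. With an overall charge of −2 the nickel centre must be in the +2 oxidation state. Group 10 minus oxidation state 2 gives a d⁸ configuration. Hydroxide and iodide are weak-field ligands. With weak-field ligands the CFSE gain from square planar is small, so a 3d d⁸ ion takes the sterically preferred tetrahedral geometry. → tetrahedral.

[NiI(OH)3]^2-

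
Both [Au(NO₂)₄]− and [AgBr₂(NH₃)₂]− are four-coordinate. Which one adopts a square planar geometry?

[Au(NO₂)₄]−

For [Au(NO₂)₄]−: Ligand charges: each nitro (N-bound nitrite) is −1. With an overall charge of −1 the gold centre must be in the +3 oxidation state. Group 11 minus oxidation state 3 gives a d⁸ configuration. A 5d d⁸ ion has a large crystal-field splitting; square planar leaves the high-energy d_{x²−y²} orbital empty and maximises CFSE. → square planar.
For [AgBr₂(NH₃)₂]−: Each bromide is −1; ammonia is neutral; balancing the −1 overall charge requires Ag(I). Ag sits in group 11, so the d-electron count is 11 − 1 = 10. A d¹⁰ ion has no crystal-field stabilisation preference between square planar and tetrahedral, so four ligands adopt the sterically favoured tetrahedral geometry. → tetrahedral.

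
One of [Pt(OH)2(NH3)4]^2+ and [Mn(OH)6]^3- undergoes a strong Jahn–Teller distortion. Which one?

[Mn(OH)6]^3-

[Pt(OH)2(NH3)4]^2+: Summing ligand charges against the +2 overall charge gives an oxidation state of +4 for platinum. Pt sits in group 10, so the d-electron count is 10 − 4 = 6. A 5d ion has a large Δₒ and is invariably low-spin. The d⁶ configuration leaves the e_g set evenly filled (or empty) — no strong Jahn–Teller driving force.
[Mn(OH)6]^3-: Each hydroxide is −1; balancing the −3 overall charge requires Mn(III). Group 7 minus oxidation state 3 gives a d⁴ configuration. Hydroxide is a weak-field ligand for a first-row metal, so the complex is high-spin. The t₂g³e_g¹ (high-spin) configuration has an unevenly filled e_g set; the Jahn–Teller theorem predicts a tetragonal distortion (typically axial elongation) to lift the degeneracy.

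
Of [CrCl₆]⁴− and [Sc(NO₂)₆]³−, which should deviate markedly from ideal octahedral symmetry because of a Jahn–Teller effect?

[CrCl₆]⁴−

[CrCl₆]⁴−: Each chloride is −1; balancing the −4 overall charge requires Cr(II). Group 6 minus oxidation state 2 gives a d⁴ configuration. Chloride is a weak-field ligand for a first-row metal, so the complex is high-spin. The t₂g³e_g¹ (high-spin) configuration has an unevenly filled e_g set; the Jahn–Teller theorem predicts a tetragonal distortion (typically axial elongation) to lift the degeneracy.
[Sc(NO₂)₆]³−: Summing ligand charges against the −3 overall charge gives an oxidation state of +3 for scandium. Group 3 minus oxidation state 3 gives a d⁰ configuration. The d⁰ configuration leaves the e_g set evenly filled (or empty) — no strong Jahn–Teller driving force.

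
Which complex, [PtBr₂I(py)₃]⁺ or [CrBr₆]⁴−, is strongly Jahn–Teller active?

[PtBr₂I(py)₃]⁺: Each bromide is −1; each iodide is −1; pyridine is neutral; balancing the +1 overall charge requires Pt(IV). Pt sits in group 10, so the d-electron count is 10 − 4 = 6. A 5d ion has a large Δₒ and is invariably low-spin. The d⁶ configuration leaves the e_g set evenly filled (or empty) — no strong Jahn–Teller driving force.
[CrBr₆]⁴−: Ligand charges: each bromide is −1. With an overall charge of −4 the chromium centre must be in the +2 oxidation state. Group 6 minus oxidation state 2 gives a d⁴ configuration. Bromide is a weak-field ligand for a first-row metal, so the complex is high-spin. The t₂g³e_g¹ (high-spin) configuration has an unevenly filled e_g set; the Jahn–Teller theorem predicts a tetragonal distortion (typically axial elongation) to lift the degeneracy.

[CrBr₆]⁴−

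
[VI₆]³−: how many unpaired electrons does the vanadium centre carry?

Summing ligand charges against the −3 overall charge gives an oxidation state of +3 for vanadium.
Vanadium is a group-5 element; V(III) is therefore d².
In an octahedral field the d² configuration is t₂g²e_g⁰ (only one arrangement possible), giving 2 unpaired electrons.

2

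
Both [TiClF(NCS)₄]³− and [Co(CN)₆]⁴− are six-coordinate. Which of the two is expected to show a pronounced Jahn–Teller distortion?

[TiClF(NCS)₄]³−: Ligand charges: each chloride is −1; each fluoride is −1; each isothiocyanate is −1. With an overall charge of −3 the titanium centre must be in the +3 oxidation state. Titanium is a group-4 element; Ti(III) is therefore d¹. The d¹ configuration leaves the e_g set evenly filled (or empty) — no strong Jahn–Teller driving force.
[Co(CN)₆]⁴−: Each cyanide is −1; balancing the −4 overall charge requires Co(II). Cobalt is a group-9 element; Co(II) is therefore d⁷. Cyanide is a strong-field ligand (high in the spectrochemical series) for a first-row metal, so the complex is low-spin. The t₂g⁶e_g¹ (low-spin) configuration has an unevenly filled e_g set; the Jahn–Teller theorem predicts a tetragonal distortion (typically axial elongation) to lift the degeneracy.

[Co(CN)₆]⁴−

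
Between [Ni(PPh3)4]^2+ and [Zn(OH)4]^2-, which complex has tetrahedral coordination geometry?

For [Ni(PPh3)4]^2+: Ligand charges: triphenylphosphine is neutral. With an overall charge of +2 the nickel centre must be in the +2 oxidation state. Ni sits in group 10, so the d-electron count is 10 − 2 = 8. Triphenylphosphine is a strong-field ligand (high in the spectrochemical series). A 3d d⁸ ion with strong-field ligands gains enough CFSE to favour square planar over tetrahedral. → square planar.
For [Zn(OH)4]^2-: Ligand charges: each hydroxide is −1. With an overall charge of −2 the zinc centre must be in the +2 oxidation state. Zn sits in group 12, so the d-electron count is 12 − 2 = 10. A d¹⁰ ion has no crystal-field stabilisation preference between square planar and tetrahedral, so four ligands adopt the sterically favoured tetrahedral geometry. → tetrahedral.

[Zn(OH)4]^2-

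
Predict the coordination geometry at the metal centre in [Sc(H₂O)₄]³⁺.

Summing ligand charges against the +3 overall charge gives an oxidation state of +3 for scandium.
Group 3 minus oxidation state 3 gives a d⁰ configuration.
Coordination number: 4.
A d⁰ ion has no crystal-field stabilisation preference between square planar and tetrahedral, so four ligands adopt the sterically favoured tetrahedral geometry.

tetrahedral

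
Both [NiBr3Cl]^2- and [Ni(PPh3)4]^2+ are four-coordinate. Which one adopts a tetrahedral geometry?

For [NiBr3Cl]^2-: Each bromide is −1; each chloride is −1; balancing the −2 overall charge requires Ni(II). Ni sits in group 10, so the d-electron count is 10 − 2 = 8. Bromide and chloride are weak-field ligands. With weak-field ligands the CFSE gain from square planar is small, so a 3d d⁸ ion takes the sterically preferred tetrahedral geometry. → tetrahedral.
For [Ni(PPh3)4]^2+: Summing ligand charges against the +2 overall charge gives an oxidation state of +2 for nickel. Group 10 minus oxidation state 2 gives a d⁸ configuration. Triphenylphosphine is a strong-field ligand (high in the spectrochemical series). A 3d d⁸ ion with strong-field ligands gains enough CFSE to favour square planar over tetrahedral. → square planar.

[NiBr3Cl]^2-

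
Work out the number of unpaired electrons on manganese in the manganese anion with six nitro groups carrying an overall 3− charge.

Summing ligand charges against the −3 overall charge gives an oxidation state of +3 for manganese.
Group 7 minus oxidation state 3 gives a d⁴ configuration.
The spin state decides the count: Nitro (N-bound nitrite) is a strong-field ligand (high in the spectrochemical series) for a first-row metal, so the complex is low-spin.
An octahedral low-spin d⁴ ion is t₂g⁴e_g⁰, giving 2 unpaired electrons.

2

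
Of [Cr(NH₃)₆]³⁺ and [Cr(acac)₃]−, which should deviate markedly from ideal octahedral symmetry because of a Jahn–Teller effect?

[Cr(acac)₃]−

[Cr(NH₃)₆]³⁺: Summing ligand charges against the +3 overall charge gives an oxidation state of +3 for chromium. Group 6 minus oxidation state 3 gives a d³ configuration. The d³ configuration leaves the e_g set evenly filled (or empty) — no strong Jahn–Teller driving force.
[Cr(acac)₃]−: Each acetylacetonate is −1; balancing the −1 overall charge requires Cr(II). Cr sits in group 6, so the d-electron count is 6 − 2 = 4. Acetylacetonate is a weak-field ligand for a first-row metal, so the complex is high-spin. The t₂g³e_g¹ (high-spin) configuration has an unevenly filled e_g set; the Jahn–Teller theorem predicts a tetragonal distortion (typically axial elongation) to lift the degeneracy.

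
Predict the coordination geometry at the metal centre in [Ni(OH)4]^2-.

Summing ligand charges against the −2 overall charge gives an oxidation state of +2 for nickel.
Group 10 minus oxidation state 2 gives a d⁸ configuration.
With 4 monodentate ligands the coordination number is 4.
Hydroxide is a weak-field ligand.
With weak-field ligands the CFSE gain from square planar is small, so a 3d d⁸ ion takes the sterically preferred tetrahedral geometry.

tetrahedral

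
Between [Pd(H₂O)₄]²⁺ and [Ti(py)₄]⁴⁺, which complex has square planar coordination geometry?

For [Pd(H₂O)₄]²⁺: Ligand charges: water is neutral. With an overall charge of +2 the palladium centre must be in the +2 oxidation state. Group 10 minus oxidation state 2 gives a d⁸ configuration. A 4d d⁸ ion has a large crystal-field splitting; square planar leaves the high-energy d_{x²−y²} orbital empty and maximises CFSE. → square planar.
For [Ti(py)₄]⁴⁺: Ligand charges: pyridine is neutral. With an overall charge of +4 the titanium centre must be in the +4 oxidation state. Titanium is a group-4 element; Ti(IV) is therefore d⁰. A d⁰ ion has no crystal-field stabilisation preference between square planar and tetrahedral, so four ligands adopt the sterically favoured tetrahedral geometry. → tetrahedral.

[Pd(H₂O)₄]²⁺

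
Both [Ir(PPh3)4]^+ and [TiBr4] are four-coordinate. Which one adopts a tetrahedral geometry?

[TiBr4]

For [Ir(PPh3)4]^+: Triphenylphosphine is neutral; balancing the +1 overall charge requires Ir(I). Ir sits in group 9, so the d-electron count is 9 − 1 = 8. A 5d d⁸ ion has a large crystal-field splitting; square planar leaves the high-energy d_{x²−y²} orbital empty and maximises CFSE. → square planar.
For [TiBr4]: Ligand charges: each bromide is −1. With an overall charge of 0 the titanium centre must be in the +4 oxidation state. Titanium is a group-4 element; Ti(IV) is therefore d⁰. A d⁰ ion has no crystal-field stabilisation preference between square planar and tetrahedral, so four ligands adopt the sterically favoured tetrahedral geometry. → tetrahedral.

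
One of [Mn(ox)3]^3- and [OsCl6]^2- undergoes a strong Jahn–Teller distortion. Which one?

[Mn(ox)3]^3-: Each oxalate is −2; balancing the −3 overall charge requires Mn(III). Manganese is a group-7 element; Mn(III) is therefore d⁴. Oxalate is a weak-field ligand for a first-row metal, so the complex is high-spin. The t₂g³e_g¹ (high-spin) configuration has an unevenly filled e_g set; the Jahn–Teller theorem predicts a tetragonal distortion (typically axial elongation) to lift the degeneracy.
[OsCl6]^2-: Each chloride is −1; balancing the −2 overall charge requires Os(IV). Osmium is a group-8 element; Os(IV) is therefore d⁴. A 5d ion has a large Δₒ and is invariably low-spin. The d⁴ configuration leaves the e_g set evenly filled (or empty) — no strong Jahn–Teller driving force.

[Mn(ox)3]^3-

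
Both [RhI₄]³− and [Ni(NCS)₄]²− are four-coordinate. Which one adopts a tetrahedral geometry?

[Ni(NCS)₄]²−

For [RhI₄]³−: Each iodide is −1; balancing the −3 overall charge requires Rh(I). Rhodium is a group-9 element; Rh(I) is therefore d⁸. A 4d d⁸ ion has a large crystal-field splitting; square planar leaves the high-energy d_{x²−y²} orbital empty and maximises CFSE. → square planar.
For [Ni(NCS)₄]²−: Ligand charges: each isothiocyanate is −1. With an overall charge of −2 the nickel centre must be in the +2 oxidation state. Ni sits in group 10, so the d-electron count is 10 − 2 = 8. Isothiocyanate is a weak-field ligand. With weak-field ligands the CFSE gain from square planar is small, so a 3d d⁸ ion takes the sterically preferred tetrahedral geometry. → tetrahedral.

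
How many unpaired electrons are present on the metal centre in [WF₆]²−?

2

Summing ligand charges against the −2 overall charge gives an oxidation state of +4 for tungsten.
Tungsten is a group-6 element; W(IV) is therefore d².
In an octahedral field the d² configuration is t₂g²e_g⁰ (only one arrangement possible), giving 2 unpaired electrons.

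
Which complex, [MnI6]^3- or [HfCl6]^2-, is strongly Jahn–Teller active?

[MnI6]^3-: Each iodide is −1; balancing the −3 overall charge requires Mn(III). Mn sits in group 7, so the d-electron count is 7 − 3 = 4. Iodide is a weak-field ligand for a first-row metal, so the complex is high-spin. The t₂g³e_g¹ (high-spin) configuration has an unevenly filled e_g set; the Jahn–Teller theorem predicts a tetragonal distortion (typically axial elongation) to lift the degeneracy.
[HfCl6]^2-: Summing ligand charges against the −2 overall charge gives an oxidation state of +4 for hafnium. Hafnium is a group-4 element; Hf(IV) is therefore d⁰. The d⁰ configuration leaves the e_g set evenly filled (or empty) — no strong Jahn–Teller driving force.

[MnI6]^3-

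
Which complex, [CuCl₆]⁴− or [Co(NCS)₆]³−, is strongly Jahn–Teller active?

[CuCl₆]⁴−: Summing ligand charges against the −4 overall charge gives an oxidation state of +2 for copper. Cu sits in group 11, so the d-electron count is 11 − 2 = 9. The t₂g⁶e_g³ configuration has an unevenly filled e_g set; the Jahn–Teller theorem predicts a tetragonal distortion (typically axial elongation) to lift the degeneracy.
[Co(NCS)₆]³−: Summing ligand charges against the −3 overall charge gives an oxidation state of +3 for cobalt. Cobalt is a group-9 element; Co(III) is therefore d⁶. Co(III) has an exceptionally large octahedral splitting and is low-spin with essentially every ligand except fluoride. The d⁶ configuration leaves the e_g set evenly filled (or empty) — no strong Jahn–Teller driving force.

[CuCl₆]⁴−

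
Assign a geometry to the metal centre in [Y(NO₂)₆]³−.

octahedral

Ligand charges: each nitro (N-bound nitrite) is −1. With an overall charge of −3 the yttrium centre must be in the +3 oxidation state.
Yttrium is a group-3 element; Y(III) is therefore d⁰.
With 6 monodentate ligands the coordination number is 6.
Six donors around a single metal centre give an octahedral coordination sphere.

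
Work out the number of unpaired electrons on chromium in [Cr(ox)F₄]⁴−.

Each oxalate is −2; each fluoride is −1; balancing the −4 overall charge requires Cr(II).
Chromium is a group-6 element; Cr(II) is therefore d⁴.
Counting donor atoms: 1×oxalate (bidentate) → 2 donors; 4×fluoride (monodentate) → 4 donors. Coordination number = 6.
The spin state decides the count: Fluoride and oxalate are weak-field ligands for a first-row metal, so the complex is high-spin.
An octahedral high-spin d⁴ ion is t₂g³e_g¹, giving 4 unpaired electrons.

4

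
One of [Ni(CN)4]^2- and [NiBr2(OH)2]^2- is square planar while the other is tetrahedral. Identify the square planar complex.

For [Ni(CN)4]^2-: Each cyanide is −1; balancing the −2 overall charge requires Ni(II). Ni sits in group 10, so the d-electron count is 10 − 2 = 8. Cyanide is a strong-field ligand (high in the spectrochemical series). A 3d d⁸ ion with strong-field ligands gains enough CFSE to favour square planar over tetrahedral. → square planar.
For [NiBr2(OH)2]^2-: Each bromide is −1; each hydroxide is −1; balancing the −2 overall charge requires Ni(II). Group 10 minus oxidation state 2 gives a d⁸ configuration. Bromide and hydroxide are weak-field ligands. With weak-field ligands the CFSE gain from square planar is small, so a 3d d⁸ ion takes the sterically preferred tetrahedral geometry. → tetrahedral.

[Ni(CN)4]^2-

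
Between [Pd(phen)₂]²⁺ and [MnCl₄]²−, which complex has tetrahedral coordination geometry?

[MnCl₄]²−

For [Pd(phen)₂]²⁺: Ligand charges: 1,10-phenanthroline is neutral. With an overall charge of +2 the palladium centre must be in the +2 oxidation state. Group 10 minus oxidation state 2 gives a d⁸ configuration. A 4d d⁸ ion has a large crystal-field splitting; square planar leaves the high-energy d_{x²−y²} orbital empty and maximises CFSE. → square planar.
For [MnCl₄]²−: Ligand charges: each chloride is −1. With an overall charge of −2 the manganese centre must be in the +2 oxidation state. Group 7 minus oxidation state 2 gives a d⁵ configuration. A high-spin d⁵ ion has zero CFSE in either geometry, so four ligands adopt the sterically favoured tetrahedral geometry. → tetrahedral.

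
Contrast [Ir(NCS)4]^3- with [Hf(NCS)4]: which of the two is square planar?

[Ir(NCS)4]^3-

For [Ir(NCS)4]^3-: Each isothiocyanate is −1; balancing the −3 overall charge requires Ir(I). Group 9 minus oxidation state 1 gives a d⁸ configuration. A 5d d⁸ ion has a large crystal-field splitting; square planar leaves the high-energy d_{x²−y²} orbital empty and maximises CFSE. → square planar.
For [Hf(NCS)4]: Each isothiocyanate is −1; balancing the 0 overall charge requires Hf(IV). Hafnium is a group-4 element; Hf(IV) is therefore d⁰. A d⁰ ion has no crystal-field stabilisation preference between square planar and tetrahedral, so four ligands adopt the sterically favoured tetrahedral geometry. → tetrahedral.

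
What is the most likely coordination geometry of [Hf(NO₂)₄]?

tetrahedral

Each nitro (N-bound nitrite) is −1; balancing the 0 overall charge requires Hf(IV).
Group 4 minus oxidation state 4 gives a d⁰ configuration.
With 4 monodentate ligands the coordination number is 4.
A d⁰ ion has no crystal-field stabilisation preference between square planar and tetrahedral, so four ligands adopt the sterically favoured tetrahedral geometry.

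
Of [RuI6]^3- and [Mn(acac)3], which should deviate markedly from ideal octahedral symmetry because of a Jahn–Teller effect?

[RuI6]^3-: Summing ligand charges against the −3 overall charge gives an oxidation state of +3 for ruthenium. Group 8 minus oxidation state 3 gives a d⁵ configuration. A 4d ion has a large Δₒ and is invariably low-spin. The d⁵ configuration leaves the e_g set evenly filled (or empty) — no strong Jahn–Teller driving force.
[Mn(acac)3]: Summing ligand charges against the 0 overall charge gives an oxidation state of +3 for manganese. Group 7 minus oxidation state 3 gives a d⁴ configuration. Acetylacetonate is a weak-field ligand for a first-row metal, so the complex is high-spin. The t₂g³e_g¹ (high-spin) configuration has an unevenly filled e_g set; the Jahn–Teller theorem predicts a tetragonal distortion (typically axial elongation) to lift the degeneracy.

[Mn(acac)3]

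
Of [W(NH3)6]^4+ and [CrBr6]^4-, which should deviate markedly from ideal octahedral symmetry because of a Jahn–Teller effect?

[CrBr6]^4-

[W(NH3)6]^4+: Ammonia is neutral; balancing the +4 overall charge requires W(IV). Group 6 minus oxidation state 4 gives a d² configuration. The d² configuration leaves the e_g set evenly filled (or empty) — no strong Jahn–Teller driving force.
[CrBr6]^4-: Ligand charges: each bromide is −1. With an overall charge of −4 the chromium centre must be in the +2 oxidation state. Cr sits in group 6, so the d-electron count is 6 − 2 = 4. Bromide is a weak-field ligand for a first-row metal, so the complex is high-spin. The t₂g³e_g¹ (high-spin) configuration has an unevenly filled e_g set; the Jahn–Teller theorem predicts a tetragonal distortion (typically axial elongation) to lift the degeneracy.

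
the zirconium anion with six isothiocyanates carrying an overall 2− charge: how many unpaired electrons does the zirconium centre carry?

Each isothiocyanate is −1; balancing the −2 overall charge requires Zr(IV).
Zirconium is a group-4 element; Zr(IV) is therefore d⁰.
In an octahedral field the d⁰ configuration is t₂g⁰e_g⁰, giving 0 unpaired electrons.

0 unpaired electrons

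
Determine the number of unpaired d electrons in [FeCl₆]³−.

Summing ligand charges against the −3 overall charge gives an oxidation state of +3 for iron.
Group 8 minus oxidation state 3 gives a d⁵ configuration.
The spin state decides the count: Chloride is a weak-field ligand for a first-row metal, so the complex is high-spin.
An octahedral high-spin d⁵ ion is t₂g³e_g², giving 5 unpaired electrons.

5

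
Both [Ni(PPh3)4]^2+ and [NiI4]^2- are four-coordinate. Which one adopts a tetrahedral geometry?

[NiI4]^2-

For [Ni(PPh3)4]^2+: Summing ligand charges against the +2 overall charge gives an oxidation state of +2 for nickel. Group 10 minus oxidation state 2 gives a d⁸ configuration. Triphenylphosphine is a strong-field ligand (high in the spectrochemical series). A 3d d⁸ ion with strong-field ligands gains enough CFSE to favour square planar over tetrahedral. → square planar.
For [NiI4]^2-: Ligand charges: each iodide is −1. With an overall charge of −2 the nickel centre must be in the +2 oxidation state. Group 10 minus oxidation state 2 gives a d⁸ configuration. Iodide is a weak-field ligand. With weak-field ligands the CFSE gain from square planar is small, so a 3d d⁸ ion takes the sterically preferred tetrahedral geometry. → tetrahedral.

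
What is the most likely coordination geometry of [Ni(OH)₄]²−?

Summing ligand charges against the −2 overall charge gives an oxidation state of +2 for nickel.
Ni sits in group 10, so the d-electron count is 10 − 2 = 8.
Coordination number: 4.
Hydroxide is a weak-field ligand.
With weak-field ligands the CFSE gain from square planar is small, so a 3d d⁸ ion takes the sterically preferred tetrahedral geometry.

tetrahedral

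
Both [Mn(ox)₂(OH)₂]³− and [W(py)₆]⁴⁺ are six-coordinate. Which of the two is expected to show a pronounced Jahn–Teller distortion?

[Mn(ox)₂(OH)₂]³−

[Mn(ox)₂(OH)₂]³−: Each oxalate is −2; each hydroxide is −1; balancing the −3 overall charge requires Mn(III). Mn sits in group 7, so the d-electron count is 7 − 3 = 4. Hydroxide and oxalate are weak-field ligands for a first-row metal, so the complex is high-spin. The t₂g³e_g¹ (high-spin) configuration has an unevenly filled e_g set; the Jahn–Teller theorem predicts a tetragonal distortion (typically axial elongation) to lift the degeneracy.
[W(py)₆]⁴⁺: Pyridine is neutral; balancing the +4 overall charge requires W(IV). Tungsten is a group-6 element; W(IV) is therefore d². The d² configuration leaves the e_g set evenly filled (or empty) — no strong Jahn–Teller driving force.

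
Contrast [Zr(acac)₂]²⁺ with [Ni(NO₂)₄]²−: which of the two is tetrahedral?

[Zr(acac)₂]²⁺

For [Zr(acac)₂]²⁺: Summing ligand charges against the +2 overall charge gives an oxidation state of +4 for zirconium. Zirconium is a group-4 element; Zr(IV) is therefore d⁰. A d⁰ ion has no crystal-field stabilisation preference between square planar and tetrahedral, so four ligands adopt the sterically favoured tetrahedral geometry. → tetrahedral.
For [Ni(NO₂)₄]²−: Each nitro (N-bound nitrite) is −1; balancing the −2 overall charge requires Ni(II). Nickel is a group-10 element; Ni(II) is therefore d⁸. Nitro (N-bound nitrite) is a strong-field ligand (high in the spectrochemical series). A 3d d⁸ ion with strong-field ligands gains enough CFSE to favour square planar over tetrahedral. → square planar.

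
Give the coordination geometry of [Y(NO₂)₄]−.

tetrahedral

Each nitro (N-bound nitrite) is −1; balancing the −1 overall charge requires Y(III).
Y sits in group 3, so the d-electron count is 3 − 3 = 0.
Coordination number: 4.
A d⁰ ion has no crystal-field stabilisation preference between square planar and tetrahedral, so four ligands adopt the sterically favoured tetrahedral geometry.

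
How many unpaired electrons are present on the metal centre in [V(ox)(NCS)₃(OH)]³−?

Ligand charges: each oxalate is −2; each isothiocyanate is −1; each hydroxide is −1. With an overall charge of −3 the vanadium centre must be in the +3 oxidation state.
Vanadium is a group-5 element; V(III) is therefore d².
Counting donor atoms: 1×oxalate (bidentate) → 2 donors; 3×isothiocyanate (monodentate) → 3 donors; 1×hydroxide (monodentate) → 1 donor. Coordination number = 6.
In an octahedral field the d² configuration is t₂g²e_g⁰ (only one arrangement possible), giving 2 unpaired electrons.

2 unpaired electrons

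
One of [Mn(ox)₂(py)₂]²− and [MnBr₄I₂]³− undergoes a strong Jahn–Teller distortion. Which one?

[MnBr₄I₂]³−

[Mn(ox)₂(py)₂]²−: Ligand charges: each oxalate is −2; pyridine is neutral. With an overall charge of −2 the manganese centre must be in the +2 oxidation state. Manganese is a group-7 element; Mn(II) is therefore d⁵. Oxalate is a weak-field ligand for a first-row metal, so the complex is high-spin. The d⁵ configuration leaves the e_g set evenly filled (or empty) — no strong Jahn–Teller driving force.
[MnBr₄I₂]³−: Ligand charges: each bromide is −1; each iodide is −1. With an overall charge of −3 the manganese centre must be in the +3 oxidation state. Manganese is a group-7 element; Mn(III) is therefore d⁴. Bromide and iodide are weak-field ligands for a first-row metal, so the complex is high-spin. The t₂g³e_g¹ (high-spin) configuration has an unevenly filled e_g set; the Jahn–Teller theorem predicts a tetragonal distortion (typically axial elongation) to lift the degeneracy.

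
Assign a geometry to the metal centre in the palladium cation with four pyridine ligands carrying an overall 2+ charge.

square planar

Pyridine is neutral; balancing the +2 overall charge requires Pd(II).
Pd sits in group 10, so the d-electron count is 10 − 2 = 8.
With 4 monodentate ligands the coordination number is 4.
A 4d d⁸ ion has a large crystal-field splitting; square planar leaves the high-energy d_{x²−y²} orbital empty and maximises CFSE.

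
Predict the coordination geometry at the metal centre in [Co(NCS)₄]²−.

Each isothiocyanate is −1; balancing the −2 overall charge requires Co(II).
Cobalt is a group-9 element; Co(II) is therefore d⁷.
Coordination number: 4.
Isothiocyanate is a weak-field ligand.
For a high-spin 3d d⁷ ion with weak-field ligands the small Δₜ gives little square-planar CFSE advantage, so four ligands adopt the sterically favoured tetrahedral geometry.

tetrahedral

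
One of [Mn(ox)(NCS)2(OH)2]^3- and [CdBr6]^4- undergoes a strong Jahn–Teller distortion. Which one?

[Mn(ox)(NCS)2(OH)2]^3-

[Mn(ox)(NCS)2(OH)2]^3-: Each oxalate is −2; each isothiocyanate is −1; each hydroxide is −1; balancing the −3 overall charge requires Mn(III). Mn sits in group 7, so the d-electron count is 7 − 3 = 4. Hydroxide, isothiocyanate, and oxalate are weak-field ligands for a first-row metal, so the complex is high-spin. The t₂g³e_g¹ (high-spin) configuration has an unevenly filled e_g set; the Jahn–Teller theorem predicts a tetragonal distortion (typically axial elongation) to lift the degeneracy.
[CdBr6]^4-: Each bromide is −1; balancing the −4 overall charge requires Cd(II). Cadmium is a group-12 element; Cd(II) is therefore d¹⁰. The d¹⁰ configuration leaves the e_g set evenly filled (or empty) — no strong Jahn–Teller driving force.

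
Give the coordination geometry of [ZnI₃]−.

Ligand charges: each iodide is −1. With an overall charge of −1 the zinc centre must be in the +2 oxidation state.
Group 12 minus oxidation state 2 gives a d¹⁰ configuration.
Coordination number: 3.
Three ligands around a d¹⁰ centre minimise repulsion in a trigonal-planar arrangement.

trigonal planar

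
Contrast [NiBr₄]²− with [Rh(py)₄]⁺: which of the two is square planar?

For [NiBr₄]²−: Ligand charges: each bromide is −1. With an overall charge of −2 the nickel centre must be in the +2 oxidation state. Group 10 minus oxidation state 2 gives a d⁸ configuration. Bromide is a weak-field ligand. With weak-field ligands the CFSE gain from square planar is small, so a 3d d⁸ ion takes the sterically preferred tetrahedral geometry. → tetrahedral.
For [Rh(py)₄]⁺: Summing ligand charges against the +1 overall charge gives an oxidation state of +1 for rhodium. Rh sits in group 9, so the d-electron count is 9 − 1 = 8. A 4d d⁸ ion has a large crystal-field splitting; square planar leaves the high-energy d_{x²−y²} orbital empty and maximises CFSE. → square planar.

[Rh(py)₄]⁺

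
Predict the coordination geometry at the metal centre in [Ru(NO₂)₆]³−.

Summing ligand charges against the −3 overall charge gives an oxidation state of +3 for ruthenium.
Group 8 minus oxidation state 3 gives a d⁵ configuration.
Coordination number: 6.
Six donors around a single metal centre give an octahedral coordination sphere.

octahedral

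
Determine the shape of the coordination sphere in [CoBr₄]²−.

Each bromide is −1; balancing the −2 overall charge requires Co(II).
Cobalt is a group-9 element; Co(II) is therefore d⁷.
Coordination number: 4.
Bromide is a weak-field ligand.
For a high-spin 3d d⁷ ion with weak-field ligands the small Δₜ gives little square-planar CFSE advantage, so four ligands adopt the sterically favoured tetrahedral geometry.

tetrahedral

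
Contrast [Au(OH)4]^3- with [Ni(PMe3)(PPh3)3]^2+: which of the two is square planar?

[Ni(PMe3)(PPh3)3]^2+

For [Au(OH)4]^3-: Ligand charges: each hydroxide is −1. With an overall charge of −3 the gold centre must be in the +1 oxidation state. Group 11 minus oxidation state 1 gives a d¹⁰ configuration. A d¹⁰ ion has no crystal-field stabilisation preference between square planar and tetrahedral, so four ligands adopt the sterically favoured tetrahedral geometry. → tetrahedral.
For [Ni(PMe3)(PPh3)3]^2+: Trimethylphosphine is neutral; triphenylphosphine is neutral; balancing the +2 overall charge requires Ni(II). Nickel is a group-10 element; Ni(II) is therefore d⁸. Trimethylphosphine and triphenylphosphine are strong-field ligands (high in the spectrochemical series). A 3d d⁸ ion with strong-field ligands gains enough CFSE to favour square planar over tetrahedral. → square planar.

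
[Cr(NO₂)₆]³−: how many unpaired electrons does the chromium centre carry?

Ligand charges: each nitro (N-bound nitrite) is −1. With an overall charge of −3 the chromium centre must be in the +3 oxidation state.
Chromium is a group-6 element; Cr(III) is therefore d³.
In an octahedral field the d³ configuration is t₂g³e_g⁰ (only one arrangement possible), giving 3 unpaired electrons.

3 unpaired electrons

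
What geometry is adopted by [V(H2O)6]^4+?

Ligand charges: water is neutral. With an overall charge of +4 the vanadium centre must be in the +4 oxidation state.
V sits in group 5, so the d-electron count is 5 − 4 = 1.
Coordination number: 6.
Six donors around a single metal centre give an octahedral coordination sphere.

octahedral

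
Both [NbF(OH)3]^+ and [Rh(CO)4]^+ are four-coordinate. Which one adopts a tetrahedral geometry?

[NbF(OH)3]^+

For [NbF(OH)3]^+: Each fluoride is −1; each hydroxide is −1; balancing the +1 overall charge requires Nb(V). Group 5 minus oxidation state 5 gives a d⁰ configuration. A d⁰ ion has no crystal-field stabilisation preference between square planar and tetrahedral, so four ligands adopt the sterically favoured tetrahedral geometry. → tetrahedral.
For [Rh(CO)4]^+: Ligand charges: carbonyl is neutral. With an overall charge of +1 the rhodium centre must be in the +1 oxidation state. Rhodium is a group-9 element; Rh(I) is therefore d⁸. A 4d d⁸ ion has a large crystal-field splitting; square planar leaves the high-energy d_{x²−y²} orbital empty and maximises CFSE. → square planar.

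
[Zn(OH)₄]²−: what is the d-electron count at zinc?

d¹⁰

Each hydroxide is −1; balancing the −2 overall charge requires Zn(II).
Group 12 minus oxidation state 2 gives a d¹⁰ configuration.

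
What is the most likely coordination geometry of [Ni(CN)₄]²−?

square planar

Ligand charges: each cyanide is −1. With an overall charge of −2 the nickel centre must be in the +2 oxidation state.
Ni sits in group 10, so the d-electron count is 10 − 2 = 8.
With 4 monodentate ligands the coordination number is 4.
Cyanide is a strong-field ligand (high in the spectrochemical series).
A 3d d⁸ ion with strong-field ligands gains enough CFSE to favour square planar over tetrahedral.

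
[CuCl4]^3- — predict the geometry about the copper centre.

Each chloride is −1; balancing the −3 overall charge requires Cu(I).
Copper is a group-11 element; Cu(I) is therefore d¹⁰.
With 4 monodentate ligands the coordination number is 4.
A d¹⁰ ion has no crystal-field stabilisation preference between square planar and tetrahedral, so four ligands adopt the sterically favoured tetrahedral geometry.

tetrahedral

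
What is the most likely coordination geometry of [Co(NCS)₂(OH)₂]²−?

tetrahedral

Ligand charges: each isothiocyanate is −1; each hydroxide is −1. With an overall charge of −2 the cobalt centre must be in the +2 oxidation state.
Co sits in group 9, so the d-electron count is 9 − 2 = 7.
Coordination number: 4.
Hydroxide and isothiocyanate are weak-field ligands.
For a high-spin 3d d⁷ ion with weak-field ligands the small Δₜ gives little square-planar CFSE advantage, so four ligands adopt the sterically favoured tetrahedral geometry.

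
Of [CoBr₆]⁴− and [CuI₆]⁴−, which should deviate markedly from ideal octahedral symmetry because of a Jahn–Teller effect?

[CoBr₆]⁴−: Summing ligand charges against the −4 overall charge gives an oxidation state of +2 for cobalt. Co sits in group 9, so the d-electron count is 9 − 2 = 7. Bromide is a weak-field ligand for a first-row metal, so the complex is high-spin. The d⁷ configuration leaves the e_g set evenly filled (or empty) — no strong Jahn–Teller driving force.
[CuI₆]⁴−: Each iodide is −1; balancing the −4 overall charge requires Cu(II). Copper is a group-11 element; Cu(II) is therefore d⁹. The t₂g⁶e_g³ configuration has an unevenly filled e_g set; the Jahn–Teller theorem predicts a tetragonal distortion (typically axial elongation) to lift the degeneracy.

[CuI₆]⁴−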